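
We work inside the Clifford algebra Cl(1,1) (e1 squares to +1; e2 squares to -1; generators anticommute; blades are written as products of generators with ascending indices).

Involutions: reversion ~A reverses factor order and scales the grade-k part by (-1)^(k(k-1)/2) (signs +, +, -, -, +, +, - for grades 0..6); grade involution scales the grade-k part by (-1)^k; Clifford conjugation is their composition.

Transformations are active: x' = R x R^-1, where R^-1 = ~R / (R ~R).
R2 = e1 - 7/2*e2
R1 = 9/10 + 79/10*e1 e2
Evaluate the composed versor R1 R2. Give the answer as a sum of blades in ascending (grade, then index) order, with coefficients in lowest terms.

Distribute over the terms of R1 (each basis-blade product reordered to ascending indices, repeated generators contracted through their squares):
(9/10) R2 = 9/10*e1 - 63/20*e2
(79/10*e1 e2) R2 = 553/20*e1 - 79/10*e2
Summing the partial products and collecting blades:
Answer: 571/20*e1 - 221/20*e2


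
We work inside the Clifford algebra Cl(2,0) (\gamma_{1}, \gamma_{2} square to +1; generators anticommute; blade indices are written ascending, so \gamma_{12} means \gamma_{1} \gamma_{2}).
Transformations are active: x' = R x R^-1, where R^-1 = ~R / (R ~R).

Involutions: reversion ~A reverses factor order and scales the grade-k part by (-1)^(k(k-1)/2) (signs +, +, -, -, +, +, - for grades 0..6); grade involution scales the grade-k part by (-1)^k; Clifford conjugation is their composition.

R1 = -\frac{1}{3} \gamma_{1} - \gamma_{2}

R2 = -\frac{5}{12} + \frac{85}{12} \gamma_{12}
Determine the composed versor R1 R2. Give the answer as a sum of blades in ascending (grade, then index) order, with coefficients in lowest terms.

Distribute over the terms of R1 (each basis-blade product reordered to ascending indices, repeated generators contracted through their squares):
(-\frac{1}{3} \gamma_{1}) R2 = \frac{5}{36} \gamma_{1} - \frac{85}{36} \gamma_{2}
(-\gamma_{2}) R2 = \frac{85}{12} \gamma_{1} + \frac{5}{12} \gamma_{2}
Summing the partial products and collecting blades:
Answer: \frac{65}{9} \gamma_{1} - \frac{35}{18} \gamma_{2}


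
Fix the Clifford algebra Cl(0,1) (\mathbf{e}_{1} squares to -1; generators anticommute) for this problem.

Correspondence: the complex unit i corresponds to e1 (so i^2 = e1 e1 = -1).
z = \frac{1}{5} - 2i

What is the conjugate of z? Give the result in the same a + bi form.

In blades: z = \frac{1}{5} - 2 e_{1}.
Conjugation here is Clifford conjugation: the scalar is fixed and the grade-1 and grade-2 blades all flip sign, giving \frac{1}{5} + 2 e_{1}; translating back:
Answer: \frac{1}{5} + 2i


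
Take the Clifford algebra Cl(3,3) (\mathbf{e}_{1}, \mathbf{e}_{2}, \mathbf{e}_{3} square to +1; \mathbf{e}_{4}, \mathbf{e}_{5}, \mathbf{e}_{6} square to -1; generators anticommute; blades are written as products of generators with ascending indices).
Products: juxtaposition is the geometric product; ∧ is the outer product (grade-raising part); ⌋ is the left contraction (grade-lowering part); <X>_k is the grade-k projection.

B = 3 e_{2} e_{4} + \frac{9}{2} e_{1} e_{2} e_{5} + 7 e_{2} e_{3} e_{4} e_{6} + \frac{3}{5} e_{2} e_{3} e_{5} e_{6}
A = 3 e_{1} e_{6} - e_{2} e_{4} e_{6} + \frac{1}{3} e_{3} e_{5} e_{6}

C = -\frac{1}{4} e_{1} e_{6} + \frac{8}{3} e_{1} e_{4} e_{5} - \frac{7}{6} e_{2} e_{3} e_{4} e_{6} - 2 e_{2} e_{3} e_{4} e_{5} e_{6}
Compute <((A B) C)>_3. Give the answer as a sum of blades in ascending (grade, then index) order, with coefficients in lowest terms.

step 1: \frac{1}{5} e_{2} + 7 e_{3} - 3 e_{6} + \frac{7}{3} e_{2} e_{4} e_{5} - \frac{27}{2} e_{2} e_{5} e_{6} - \frac{3}{5} e_{3} e_{4} e_{5} + 21 e_{1} e_{2} e_{3} e_{4} + \frac{9}{5} e_{1} e_{2} e_{3} e_{5} + \frac{3}{2} e_{1} e_{2} e_{3} e_{6} + 9 e_{1} e_{2} e_{4} e_{6} - \frac{9}{2} e_{1} e_{4} e_{5} e_{6} - e_{2} e_{3} e_{4} e_{5} e_{6}
step 2: -2 + \frac{3}{4} e_{1} - \frac{7}{6} e_{5} - 12 e_{6} + \frac{56}{9} e_{1} e_{2} + \frac{89}{10} e_{1} e_{3} + \frac{7}{4} e_{1} e_{4} - \frac{49}{2} e_{1} e_{6} - \frac{3}{8} e_{2} e_{3} - \frac{9}{4} e_{2} e_{4} + \frac{6}{5} e_{2} e_{6} - 27 e_{3} e_{4} + \frac{14}{3} e_{3} e_{6} + \frac{9}{8} e_{4} e_{5} + 9 e_{1} e_{2} e_{3} + \frac{27}{8} e_{1} e_{2} e_{5} + \frac{1}{20} e_{1} e_{2} e_{6} - 18 e_{1} e_{3} e_{5} + \frac{7}{4} e_{1} e_{3} e_{6} - 3 e_{1} e_{4} e_{5} + \frac{18}{5} e_{1} e_{4} e_{6} - 42 e_{1} e_{5} e_{6} - \frac{13}{10} e_{2} e_{3} e_{4} + 56 e_{2} e_{3} e_{5} + \frac{49}{6} e_{2} e_{4} e_{6} + \frac{233}{10} e_{2} e_{5} e_{6} - \frac{63}{4} e_{3} e_{4} e_{5} - \frac{7}{30} e_{3} e_{4} e_{6} - \frac{49}{18} e_{3} e_{5} e_{6} + \frac{21}{4} e_{1} e_{2} e_{3} e_{5} - \frac{8}{3} e_{1} e_{2} e_{3} e_{6} - \frac{8}{15} e_{1} e_{2} e_{4} e_{5} + 36 e_{1} e_{2} e_{4} e_{6} - \frac{56}{3} e_{1} e_{3} e_{4} e_{5} + \frac{59}{10} e_{1} e_{4} e_{5} e_{6} - 6 e_{2} e_{3} e_{4} e_{5} + \frac{21}{4} e_{2} e_{3} e_{4} e_{6} + \frac{9}{20} e_{2} e_{3} e_{5} e_{6} + 14 e_{2} e_{4} e_{5} e_{6} - \frac{2}{5} e_{3} e_{4} e_{5} e_{6} + \frac{1}{4} e_{1} e_{2} e_{3} e_{4} e_{5} + \frac{7}{12} e_{1} e_{2} e_{4} e_{5} e_{6} - \frac{3}{20} e_{1} e_{3} e_{4} e_{5} e_{6} - 4 e_{2} e_{3} e_{4} e_{5} e_{6}
step 3: 9 e_{1} e_{2} e_{3} + \frac{27}{8} e_{1} e_{2} e_{5} + \frac{1}{20} e_{1} e_{2} e_{6} - 18 e_{1} e_{3} e_{5} + \frac{7}{4} e_{1} e_{3} e_{6} - 3 e_{1} e_{4} e_{5} + \frac{18}{5} e_{1} e_{4} e_{6} - 42 e_{1} e_{5} e_{6} - \frac{13}{10} e_{2} e_{3} e_{4} + 56 e_{2} e_{3} e_{5} + \frac{49}{6} e_{2} e_{4} e_{6} + \frac{233}{10} e_{2} e_{5} e_{6} - \frac{63}{4} e_{3} e_{4} e_{5} - \frac{7}{30} e_{3} e_{4} e_{6} - \frac{49}{18} e_{3} e_{5} e_{6}
Answer: 9 e_{1} e_{2} e_{3} + \frac{27}{8} e_{1} e_{2} e_{5} + \frac{1}{20} e_{1} e_{2} e_{6} - 18 e_{1} e_{3} e_{5} + \frac{7}{4} e_{1} e_{3} e_{6} - 3 e_{1} e_{4} e_{5} + \frac{18}{5} e_{1} e_{4} e_{6} - 42 e_{1} e_{5} e_{6} - \frac{13}{10} e_{2} e_{3} e_{4} + 56 e_{2} e_{3} e_{5} + \frac{49}{6} e_{2} e_{4} e_{6} + \frac{233}{10} e_{2} e_{5} e_{6} - \frac{63}{4} e_{3} e_{4} e_{5} - \frac{7}{30} e_{3} e_{4} e_{6} - \frac{49}{18} e_{3} e_{5} e_{6}


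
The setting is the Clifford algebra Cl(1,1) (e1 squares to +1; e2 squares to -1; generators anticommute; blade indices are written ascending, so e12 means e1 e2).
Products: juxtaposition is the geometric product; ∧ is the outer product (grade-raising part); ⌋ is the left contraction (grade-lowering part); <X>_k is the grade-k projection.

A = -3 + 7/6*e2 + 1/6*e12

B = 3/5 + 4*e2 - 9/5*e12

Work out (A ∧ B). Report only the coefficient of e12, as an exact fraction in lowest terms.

step 1: -9/5 - 113/10*e2 + 11/2*e12
Answer: 11/2


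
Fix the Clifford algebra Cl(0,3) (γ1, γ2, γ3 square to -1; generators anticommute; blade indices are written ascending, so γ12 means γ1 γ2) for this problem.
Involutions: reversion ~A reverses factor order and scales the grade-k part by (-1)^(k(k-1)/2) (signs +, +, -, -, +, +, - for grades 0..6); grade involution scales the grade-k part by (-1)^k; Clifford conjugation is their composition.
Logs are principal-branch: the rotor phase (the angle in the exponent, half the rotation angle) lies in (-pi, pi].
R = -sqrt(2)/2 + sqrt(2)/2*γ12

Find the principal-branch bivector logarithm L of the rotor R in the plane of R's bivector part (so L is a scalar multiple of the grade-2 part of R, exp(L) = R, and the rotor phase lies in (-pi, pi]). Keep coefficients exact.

The scalar part of R is -sqrt(2)/2, which pins the rotor phase on the principal branch; dividing the bivector part by the sine of that phase recovers the unit plane, and L is the phase times that plane.
Concretely: cos(phase) = -sqrt(2)/2 gives phase = ±3*pi/4, and since phase/sin(phase) is even the sign is immaterial: L = (phase/sin(phase)) * <R>_2 = (3*sqrt(2)*pi/4) * <R>_2.
Answer: 3*pi/4*γ12


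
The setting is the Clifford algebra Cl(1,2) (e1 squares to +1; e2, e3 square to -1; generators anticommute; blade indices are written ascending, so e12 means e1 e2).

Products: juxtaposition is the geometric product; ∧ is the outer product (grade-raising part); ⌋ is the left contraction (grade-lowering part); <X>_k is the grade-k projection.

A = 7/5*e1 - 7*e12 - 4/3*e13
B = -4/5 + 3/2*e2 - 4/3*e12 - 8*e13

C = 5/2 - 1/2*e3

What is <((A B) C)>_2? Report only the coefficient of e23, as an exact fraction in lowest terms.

step 1: 20 + 469/50*e1 - 28/15*e2 - 56/5*e3 + 77/10*e12 + 16/15*e13 - 488/9*e23 + 2*e123
step 2: 222/5 + 1439/60*e1 - 286/9*e2 - 38*e3 + 81/4*e12 - 607/300*e13 - 6058/45*e23 + 23/20*e123
step 3: 81/4*e12 - 607/300*e13 - 6058/45*e23
Answer: -6058/45


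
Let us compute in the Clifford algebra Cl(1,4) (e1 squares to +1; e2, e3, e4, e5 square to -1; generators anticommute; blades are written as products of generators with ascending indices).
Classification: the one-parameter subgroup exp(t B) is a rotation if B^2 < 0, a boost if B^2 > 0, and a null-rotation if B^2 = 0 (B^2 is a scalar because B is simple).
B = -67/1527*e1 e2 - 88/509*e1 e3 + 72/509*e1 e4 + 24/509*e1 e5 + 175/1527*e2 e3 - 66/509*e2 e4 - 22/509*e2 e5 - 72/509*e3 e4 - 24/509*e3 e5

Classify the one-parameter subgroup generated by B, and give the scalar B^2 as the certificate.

B^2 term by term: the squares give (-67/1527)^2*(e1 e2)^2 + (-88/509)^2*(e1 e3)^2 + (72/509)^2*(e1 e4)^2 + (24/509)^2*(e1 e5)^2 + (175/1527)^2*(e2 e3)^2 + (-66/509)^2*(e2 e4)^2 + (-22/509)^2*(e2 e5)^2 + (-72/509)^2*(e3 e4)^2 + (-24/509)^2*(e3 e5)^2 = 4489/2331729*(+1) + 7744/259081*(+1) + 5184/259081*(+1) + 576/259081*(+1) + 30625/2331729*(-1) + 4356/259081*(-1) + 484/259081*(-1) + 5184/259081*(-1) + 576/259081*(-1) = 0 (each basis 2-blade squares to minus the product of its generators' squares); cross terms between blades sharing an index anticommute and cancel; the commuting (index-disjoint) pairs give grade-4 terms 2*c*c'*(blade product), which cancel blade by blade — e1 e2 e3 e4: 3216/259081 - 11616/259081 + 8400/259081 = 0; e1 e2 e3 e5: 1072/259081 - 3872/259081 + 2800/259081 = 0; e1 e2 e4 e5: 3168/259081 - 3168/259081 = 0; e1 e3 e4 e5: 3456/259081 - 3456/259081 = 0; e2 e3 e4 e5: -3168/259081 + 3168/259081 = 0 — confirming B is simple. So B^2 = 0.
Answer: null-rotation, certificate B^2 = 0. No conjugation can change B^2 = 0; the sign gives the class.


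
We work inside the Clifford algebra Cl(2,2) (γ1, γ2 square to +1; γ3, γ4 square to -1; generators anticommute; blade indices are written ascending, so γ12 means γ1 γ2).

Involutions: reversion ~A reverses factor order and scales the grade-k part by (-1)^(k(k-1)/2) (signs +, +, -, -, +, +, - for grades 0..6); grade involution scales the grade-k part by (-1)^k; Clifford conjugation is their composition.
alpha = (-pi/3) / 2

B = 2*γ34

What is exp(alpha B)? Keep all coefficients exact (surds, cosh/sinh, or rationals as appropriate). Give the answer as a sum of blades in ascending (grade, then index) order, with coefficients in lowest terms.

B^2 = (2)^2*(γ34)^2 = 4*(-1) = -4 (a basis 2-blade squares to minus the product of its generators' squares).
B^2 = -4 — since the square is negative, the closed form is circular: l = 2, alpha*l = -pi/3, so exp(alpha B) = cos(-pi/3) + (sin(-pi/3)/2)*B = 1/2 + (-sqrt(3)/4)*B.
Answer: 1/2 - sqrt(3)/2*γ34


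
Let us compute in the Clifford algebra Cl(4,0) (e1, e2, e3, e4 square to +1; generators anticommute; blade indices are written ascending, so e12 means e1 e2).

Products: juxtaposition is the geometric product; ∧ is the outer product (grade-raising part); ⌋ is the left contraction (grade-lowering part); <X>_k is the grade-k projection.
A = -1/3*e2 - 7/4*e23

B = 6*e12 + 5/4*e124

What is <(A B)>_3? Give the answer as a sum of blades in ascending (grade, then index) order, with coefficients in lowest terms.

step 1: 2*e1 + 21/2*e13 + 5/12*e14 + 35/16*e134
step 2: 35/16*e134
Answer: 35/16*e134


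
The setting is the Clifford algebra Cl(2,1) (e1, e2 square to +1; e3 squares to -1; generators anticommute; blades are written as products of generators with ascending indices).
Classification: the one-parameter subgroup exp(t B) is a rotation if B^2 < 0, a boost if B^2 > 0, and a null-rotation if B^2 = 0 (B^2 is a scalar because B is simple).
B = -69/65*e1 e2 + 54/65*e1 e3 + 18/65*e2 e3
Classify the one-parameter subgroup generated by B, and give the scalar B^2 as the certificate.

B^2 term by term: the squares give (-69/65)^2*(e1 e2)^2 + (54/65)^2*(e1 e3)^2 + (18/65)^2*(e2 e3)^2 = 4761/4225*(-1) + 2916/4225*(+1) + 324/4225*(+1) = -9/25 (each basis 2-blade squares to minus the product of its generators' squares); cross terms between blades sharing an index anticommute and cancel. So B^2 = -9/25.
Answer: rotation, certificate B^2 = -9/25. Note: conjugating B changes its blade decomposition but never the scalar B^2 = -9/25, whose sign settles the classification.


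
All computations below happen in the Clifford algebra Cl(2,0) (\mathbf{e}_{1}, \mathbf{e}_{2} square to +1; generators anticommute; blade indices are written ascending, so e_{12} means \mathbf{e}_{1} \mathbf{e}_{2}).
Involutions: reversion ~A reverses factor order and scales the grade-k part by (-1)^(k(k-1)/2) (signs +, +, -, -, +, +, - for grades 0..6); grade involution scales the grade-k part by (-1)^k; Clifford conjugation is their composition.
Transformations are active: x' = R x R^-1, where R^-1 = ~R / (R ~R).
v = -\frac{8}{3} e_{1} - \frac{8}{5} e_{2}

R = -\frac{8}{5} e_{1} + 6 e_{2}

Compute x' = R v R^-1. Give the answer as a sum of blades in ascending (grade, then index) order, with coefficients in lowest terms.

~R = -\frac{8}{5} e_{1} + 6 e_{2}, and R ~R = \frac{964}{25}, so R^-1 = ~R / (\frac{964}{25}).
R v = -\frac{16}{3} + \frac{464}{25} e_{12}
Answer: \frac{2248}{723} e_{1} - \frac{72}{1205} e_{2}


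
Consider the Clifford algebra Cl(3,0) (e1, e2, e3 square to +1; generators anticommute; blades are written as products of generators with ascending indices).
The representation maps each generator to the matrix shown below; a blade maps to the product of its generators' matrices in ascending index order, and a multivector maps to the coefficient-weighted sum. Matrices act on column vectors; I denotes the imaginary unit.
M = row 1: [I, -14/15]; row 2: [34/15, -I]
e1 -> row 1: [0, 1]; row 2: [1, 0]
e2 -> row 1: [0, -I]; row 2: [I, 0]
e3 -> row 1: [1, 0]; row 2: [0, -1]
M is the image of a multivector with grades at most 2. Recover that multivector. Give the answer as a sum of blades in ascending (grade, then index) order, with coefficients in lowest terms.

Method: 1, rho(e1), rho(e2), rho(e3) form a trace-orthogonal basis of the 2x2 complex matrices (tr(X Y) = 2 if X = Y, else 0), so M = m0*1 + m1*rho(e1) + m2*rho(e2) + m3*rho(e3) with m0 = tr(M)/2 = 0, m1 = tr(M rho(e1))/2 = 2/3, m2 = tr(M rho(e2))/2 = -8*I/5, m3 = tr(M rho(e3))/2 = I.
Multiplying table entries, the bivector images are rho(e1 e2) = I*rho(e3), rho(e1 e3) = -I*rho(e2), rho(e2 e3) = I*rho(e1); with real blade coefficients the real parts of m0..m3 are the coefficients of 1, e1, e2, e3 and the imaginary parts give the bivectors (e2 e3: Im m1, e1 e3: -Im m2, e1 e2: Im m3).
Answer: 2/3*e1 + e1 e2 + 8/5*e1 e3


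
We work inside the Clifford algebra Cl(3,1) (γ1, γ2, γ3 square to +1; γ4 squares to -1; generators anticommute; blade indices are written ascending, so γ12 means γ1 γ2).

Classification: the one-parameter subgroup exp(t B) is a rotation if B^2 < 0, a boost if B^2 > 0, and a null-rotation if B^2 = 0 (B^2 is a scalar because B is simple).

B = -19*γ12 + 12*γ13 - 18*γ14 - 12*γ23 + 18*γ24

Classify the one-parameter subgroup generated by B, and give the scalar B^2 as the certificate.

B^2 term by term: the squares give (-19)^2*(γ12)^2 + (12)^2*(γ13)^2 + (-18)^2*(γ14)^2 + (-12)^2*(γ23)^2 + (18)^2*(γ24)^2 = 361*(-1) + 144*(-1) + 324*(+1) + 144*(-1) + 324*(+1) = -1 (each basis 2-blade squares to minus the product of its generators' squares); cross terms between blades sharing an index anticommute and cancel; the commuting (index-disjoint) pairs give grade-4 terms 2*c*c'*(blade product), which cancel blade by blade — γ1234: -432 + 432 = 0 — confirming B is simple. So B^2 = -1.
Answer: rotation, certificate B^2 = -1. Because -1 is invariant under every versor sandwich, the classification follows from its sign alone.


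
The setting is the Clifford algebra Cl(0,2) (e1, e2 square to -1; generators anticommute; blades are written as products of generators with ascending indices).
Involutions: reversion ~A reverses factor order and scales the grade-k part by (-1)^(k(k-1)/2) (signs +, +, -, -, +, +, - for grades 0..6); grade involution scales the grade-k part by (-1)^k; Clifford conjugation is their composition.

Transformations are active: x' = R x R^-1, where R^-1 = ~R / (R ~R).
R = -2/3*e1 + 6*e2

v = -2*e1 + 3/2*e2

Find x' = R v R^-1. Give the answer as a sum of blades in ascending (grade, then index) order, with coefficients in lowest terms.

~R = -2/3*e1 + 6*e2, and R ~R = -328/9, so R^-1 = ~R / (-328/9).
R v = -31/3 + 11*e1 e2
Answer: 133/82*e1 + 78/41*e2


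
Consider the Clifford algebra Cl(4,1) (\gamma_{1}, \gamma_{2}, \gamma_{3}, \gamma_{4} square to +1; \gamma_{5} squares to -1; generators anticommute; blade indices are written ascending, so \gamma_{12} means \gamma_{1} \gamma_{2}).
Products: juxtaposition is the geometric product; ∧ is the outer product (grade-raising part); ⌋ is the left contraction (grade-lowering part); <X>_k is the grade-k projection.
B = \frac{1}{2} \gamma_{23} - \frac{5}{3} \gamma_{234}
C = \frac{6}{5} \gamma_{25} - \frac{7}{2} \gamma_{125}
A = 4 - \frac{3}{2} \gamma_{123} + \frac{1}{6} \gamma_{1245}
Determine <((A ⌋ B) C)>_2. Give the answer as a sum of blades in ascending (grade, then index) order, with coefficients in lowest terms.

step 1: 2 \gamma_{23} - \frac{20}{3} \gamma_{234}
step 2: -\frac{12}{5} \gamma_{35} + 7 \gamma_{135} - 8 \gamma_{345} - \frac{70}{3} \gamma_{1345}
step 3: -\frac{12}{5} \gamma_{35}
Answer: -\frac{12}{5} \gamma_{35}


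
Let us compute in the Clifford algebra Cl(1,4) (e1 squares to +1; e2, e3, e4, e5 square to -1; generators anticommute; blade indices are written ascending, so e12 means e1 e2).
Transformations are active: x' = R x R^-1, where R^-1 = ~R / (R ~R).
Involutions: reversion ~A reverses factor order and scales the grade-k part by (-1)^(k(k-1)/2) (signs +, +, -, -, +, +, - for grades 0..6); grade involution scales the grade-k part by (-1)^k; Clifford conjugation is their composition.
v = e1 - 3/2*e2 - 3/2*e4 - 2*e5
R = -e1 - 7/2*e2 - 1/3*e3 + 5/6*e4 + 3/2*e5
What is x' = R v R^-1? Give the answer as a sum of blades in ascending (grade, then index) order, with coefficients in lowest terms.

~R = -e1 - 7/2*e2 - 1/3*e3 + 5/6*e4 + 3/2*e5, and R ~R = -515/36, so R^-1 = ~R / (-515/36).
R v = -2 + 5*e12 + 1/3*e13 + 2/3*e14 + 1/2*e15 - 1/2*e23 + 13/2*e24 + 37/4*e25 + 1/2*e34 + 2/3*e35 + 7/12*e45
Answer: -659/515*e1 + 537/1030*e2 - 48/515*e3 + 357/206*e4 + 1246/515*e5


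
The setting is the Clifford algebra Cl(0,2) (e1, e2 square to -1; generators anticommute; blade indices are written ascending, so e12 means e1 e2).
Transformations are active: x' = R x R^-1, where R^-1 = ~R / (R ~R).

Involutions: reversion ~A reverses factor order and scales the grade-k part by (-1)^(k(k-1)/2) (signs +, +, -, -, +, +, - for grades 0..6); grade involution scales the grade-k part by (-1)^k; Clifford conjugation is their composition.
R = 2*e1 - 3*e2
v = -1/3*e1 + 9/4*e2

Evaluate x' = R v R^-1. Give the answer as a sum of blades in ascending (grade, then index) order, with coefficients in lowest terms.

~R = 2*e1 - 3*e2, and R ~R = -13, so R^-1 = ~R / (-13).
R v = 89/12 + 7/2*e12
Answer: -76/39*e1 + 61/52*e2


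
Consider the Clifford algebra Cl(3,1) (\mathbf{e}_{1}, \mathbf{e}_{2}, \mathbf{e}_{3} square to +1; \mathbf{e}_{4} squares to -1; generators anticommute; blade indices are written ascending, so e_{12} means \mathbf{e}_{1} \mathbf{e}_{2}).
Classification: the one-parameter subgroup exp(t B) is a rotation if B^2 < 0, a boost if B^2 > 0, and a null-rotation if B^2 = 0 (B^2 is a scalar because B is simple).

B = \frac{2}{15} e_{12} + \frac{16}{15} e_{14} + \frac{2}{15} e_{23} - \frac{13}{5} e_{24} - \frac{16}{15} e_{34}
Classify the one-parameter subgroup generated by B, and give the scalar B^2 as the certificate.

B^2 term by term: the squares give (\frac{2}{15})^2*(e_{12})^2 + (\frac{16}{15})^2*(e_{14})^2 + (\frac{2}{15})^2*(e_{23})^2 + (-\frac{13}{5})^2*(e_{24})^2 + (-\frac{16}{15})^2*(e_{34})^2 = \frac{4}{225}*(-1) + \frac{256}{225}*(+1) + \frac{4}{225}*(-1) + \frac{169}{25}*(+1) + \frac{256}{225}*(+1) = 9 (each basis 2-blade squares to minus the product of its generators' squares); cross terms between blades sharing an index anticommute and cancel; the commuting (index-disjoint) pairs give grade-4 terms 2*c*c'*(blade product), which cancel blade by blade — e_{1234}: -\frac{64}{225} + \frac{64}{225} = 0 — confirming B is simple. So B^2 = 9.
Answer: boost, certificate B^2 = 9. The scalar 9 is the complete invariant here: its sign names the subgroup type.


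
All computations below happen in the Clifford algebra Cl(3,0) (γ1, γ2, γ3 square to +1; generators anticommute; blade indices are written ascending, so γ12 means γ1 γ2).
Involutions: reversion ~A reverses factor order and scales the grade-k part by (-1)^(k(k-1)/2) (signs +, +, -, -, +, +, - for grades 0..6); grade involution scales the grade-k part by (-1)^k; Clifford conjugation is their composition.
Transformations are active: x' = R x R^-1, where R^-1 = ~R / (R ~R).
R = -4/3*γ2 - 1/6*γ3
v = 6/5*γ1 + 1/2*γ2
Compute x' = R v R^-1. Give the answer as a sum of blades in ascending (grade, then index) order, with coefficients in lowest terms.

~R = -4/3*γ2 - 1/6*γ3, and R ~R = 65/36, so R^-1 = ~R / (65/36).
R v = -2/3 + 8/5*γ12 + 1/5*γ13 + 1/12*γ23
Answer: -6/5*γ1 + 63/130*γ2 + 8/65*γ3


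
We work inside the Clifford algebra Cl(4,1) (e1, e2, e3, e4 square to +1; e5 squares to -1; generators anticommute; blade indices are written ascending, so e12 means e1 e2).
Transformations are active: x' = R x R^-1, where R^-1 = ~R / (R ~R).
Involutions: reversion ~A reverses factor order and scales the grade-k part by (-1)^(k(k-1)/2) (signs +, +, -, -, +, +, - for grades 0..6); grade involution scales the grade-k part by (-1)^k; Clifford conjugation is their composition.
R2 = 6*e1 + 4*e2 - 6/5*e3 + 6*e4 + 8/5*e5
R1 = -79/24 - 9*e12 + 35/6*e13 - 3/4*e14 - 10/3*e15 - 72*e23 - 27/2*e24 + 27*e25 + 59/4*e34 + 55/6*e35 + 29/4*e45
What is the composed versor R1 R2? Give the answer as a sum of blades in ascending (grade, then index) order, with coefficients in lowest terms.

Distribute over the terms of R2 (each basis-blade product reordered to ascending indices, repeated generators contracted through their squares):
R1 (6*e1) = -79/4*e1 + 54*e2 - 35*e3 + 9/2*e4 + 20*e5 - 432*e123 - 81*e124 + 162*e125 + 177/2*e134 + 55*e135 + 87/2*e145
R1 (4*e2) = -36*e1 - 79/6*e2 + 288*e3 + 54*e4 - 108*e5 - 70/3*e123 + 3*e124 + 40/3*e125 + 59*e234 + 110/3*e235 + 29*e245
R1 (-6/5*e3) = -7*e1 + 432/5*e2 + 79/20*e3 + 177/10*e4 + 11*e5 + 54/5*e123 - 9/10*e134 - 4*e135 - 81/5*e234 + 162/5*e235 - 87/10*e345
R1 (6*e4) = -9/2*e1 - 81*e2 + 177/2*e3 - 79/4*e4 - 87/2*e5 - 54*e124 + 35*e134 + 20*e145 - 432*e234 - 162*e245 - 55*e345
R1 (8/5*e5) = 16/3*e1 - 216/5*e2 - 44/3*e3 - 58/5*e4 - 79/15*e5 - 72/5*e125 + 28/3*e135 - 6/5*e145 - 576/5*e235 - 108/5*e245 + 118/5*e345
Summing the partial products and collecting blades:
Answer: -743/12*e1 + 91/30*e2 + 19847/60*e3 + 897/20*e4 - 3773/30*e5 - 6668/15*e123 - 132*e124 + 2414/15*e125 + 613/5*e134 + 181/3*e135 + 623/10*e145 - 1946/5*e234 - 692/15*e235 - 773/5*e245 - 401/10*e345


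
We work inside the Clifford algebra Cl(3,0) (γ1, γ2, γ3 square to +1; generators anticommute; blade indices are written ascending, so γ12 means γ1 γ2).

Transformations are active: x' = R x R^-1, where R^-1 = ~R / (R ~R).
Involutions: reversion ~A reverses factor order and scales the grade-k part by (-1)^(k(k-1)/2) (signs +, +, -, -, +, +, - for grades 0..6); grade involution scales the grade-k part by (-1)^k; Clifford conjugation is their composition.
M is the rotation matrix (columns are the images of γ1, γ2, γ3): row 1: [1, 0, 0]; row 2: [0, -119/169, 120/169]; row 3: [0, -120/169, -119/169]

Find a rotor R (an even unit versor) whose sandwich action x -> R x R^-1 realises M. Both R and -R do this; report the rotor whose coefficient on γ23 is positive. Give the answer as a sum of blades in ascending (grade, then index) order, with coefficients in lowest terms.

Method: write R = a + b12*γ12 + b13*γ13 + b23*γ23 with a^2 + b12^2 + b13^2 + b23^2 = 1 (so R^-1 = ~R). Expanding the columns R e_j ~R gives tr M = 4a^2 - 1 and, from the antisymmetric part, M21 - M12 = -4a*b12, M13 - M31 = 4a*b13, M32 - M23 = -4a*b23.
Here tr M = -69/169, so a^2 = (1 + tr M)/4 = 25/169 and a = ±5/13. Taking a = 5/13: M21 - M12 = 0, M13 - M31 = 0, M32 - M23 = -240/169, giving b12 = 0, b13 = 0, b23 = 12/13, i.e. R = 5/13 + 12/13*γ23.
Its γ23 coefficient is already positive.
Answer: 5/13 + 12/13*γ23. Recall the cover is two-to-one: with M of trace -69/169, both preimages act alike, and the stated γ23 sign chooses the sheet.


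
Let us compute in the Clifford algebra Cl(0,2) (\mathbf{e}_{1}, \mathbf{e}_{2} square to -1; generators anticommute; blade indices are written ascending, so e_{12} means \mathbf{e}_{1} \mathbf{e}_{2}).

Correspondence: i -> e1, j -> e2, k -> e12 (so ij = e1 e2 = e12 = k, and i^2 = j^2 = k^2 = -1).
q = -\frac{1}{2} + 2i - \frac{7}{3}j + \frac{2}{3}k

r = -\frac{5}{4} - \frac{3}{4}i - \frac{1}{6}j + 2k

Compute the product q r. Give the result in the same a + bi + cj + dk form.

In blades: q = -\frac{1}{2} + 2 e_{1} - \frac{7}{3} e_{2} + \frac{2}{3} e_{12}, r = -\frac{5}{4} - \frac{3}{4} e_{1} - \frac{1}{6} e_{2} + 2 e_{12}.
Distribute q over r term by term (generator squares from the signature, products reordered to ascending indices): (-\frac{1}{2})*r = \frac{5}{8} + \frac{3}{8} e_{1} + \frac{1}{12} e_{2} - e_{12}; (2 e_{1})*r = \frac{3}{2} - \frac{5}{2} e_{1} - 4 e_{2} - \frac{1}{3} e_{12}; (-\frac{7}{3} e_{2})*r = -\frac{7}{18} - \frac{14}{3} e_{1} + \frac{35}{12} e_{2} - \frac{7}{4} e_{12}; (\frac{2}{3} e_{12})*r = -\frac{4}{3} + \frac{1}{9} e_{1} - \frac{1}{2} e_{2} - \frac{5}{6} e_{12}.
Sum: \frac{29}{72} - \frac{481}{72} e_{1} - \frac{3}{2} e_{2} - \frac{47}{12} e_{12}; translating back through the correspondence:
Answer: \frac{29}{72} - \frac{481}{72}i - \frac{3}{2}j - \frac{47}{12}k


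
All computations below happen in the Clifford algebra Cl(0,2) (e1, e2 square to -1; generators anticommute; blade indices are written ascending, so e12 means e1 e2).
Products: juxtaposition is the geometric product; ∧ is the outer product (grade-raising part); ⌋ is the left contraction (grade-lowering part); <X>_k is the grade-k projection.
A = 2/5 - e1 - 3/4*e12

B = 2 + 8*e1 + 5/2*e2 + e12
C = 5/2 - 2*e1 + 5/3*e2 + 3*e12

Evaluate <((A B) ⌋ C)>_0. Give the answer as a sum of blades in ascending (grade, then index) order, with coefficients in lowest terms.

step 1: 191/20 + 123/40*e1 - 4*e2 - 18/5*e12
step 2: 5699/120 - 311/10*e1 + 803/120*e2 + 573/20*e12
step 3: 5699/120
Answer: 5699/120


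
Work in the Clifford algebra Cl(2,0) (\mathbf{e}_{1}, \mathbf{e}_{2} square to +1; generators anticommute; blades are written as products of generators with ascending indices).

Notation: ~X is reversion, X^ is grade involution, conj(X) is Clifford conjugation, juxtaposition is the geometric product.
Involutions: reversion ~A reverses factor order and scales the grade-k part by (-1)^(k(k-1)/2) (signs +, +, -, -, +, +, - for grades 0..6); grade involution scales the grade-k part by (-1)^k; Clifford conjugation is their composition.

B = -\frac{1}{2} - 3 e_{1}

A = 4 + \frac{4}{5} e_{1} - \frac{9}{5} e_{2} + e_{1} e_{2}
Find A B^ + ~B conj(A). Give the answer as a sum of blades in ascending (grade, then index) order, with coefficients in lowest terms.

first term: \frac{2}{5} + \frac{58}{5} e_{1} - \frac{21}{10} e_{2} + \frac{49}{10} e_{1} e_{2}
second term: \frac{2}{5} - \frac{58}{5} e_{1} + \frac{21}{10} e_{2} - \frac{49}{10} e_{1} e_{2}
Answer: \frac{4}{5}


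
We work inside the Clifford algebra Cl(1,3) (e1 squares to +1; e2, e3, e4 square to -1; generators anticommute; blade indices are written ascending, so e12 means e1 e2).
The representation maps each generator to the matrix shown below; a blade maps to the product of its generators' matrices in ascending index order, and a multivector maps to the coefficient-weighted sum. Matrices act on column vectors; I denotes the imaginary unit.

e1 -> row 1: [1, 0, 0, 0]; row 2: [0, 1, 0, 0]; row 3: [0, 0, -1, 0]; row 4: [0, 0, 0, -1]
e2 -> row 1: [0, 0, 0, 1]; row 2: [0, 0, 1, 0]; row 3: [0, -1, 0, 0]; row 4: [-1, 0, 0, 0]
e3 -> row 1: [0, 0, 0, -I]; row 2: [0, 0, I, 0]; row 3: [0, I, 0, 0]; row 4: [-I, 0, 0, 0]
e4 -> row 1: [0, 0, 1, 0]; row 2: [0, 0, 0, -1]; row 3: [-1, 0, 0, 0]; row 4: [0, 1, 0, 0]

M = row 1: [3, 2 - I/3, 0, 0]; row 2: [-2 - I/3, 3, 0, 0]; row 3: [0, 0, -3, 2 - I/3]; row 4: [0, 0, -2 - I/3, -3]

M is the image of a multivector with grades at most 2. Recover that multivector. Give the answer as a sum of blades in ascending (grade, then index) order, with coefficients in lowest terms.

Method: the blade images are trace-orthogonal — tr(rho(e_A) rho(e_B)^-1) = 4 if A = B and 0 otherwise — and rho(e_A)^-1 = (e_A)^2 * rho(e_A) with (e_A)^2 = +1 or -1, so the coefficient of e_A in the preimage is (e_A)^2 * tr(M rho(e_A))/4.
Nonzero projections over blades of grade <= 2: e1: (e1)^2 = +1, tr(M rho(e1)) = 12, coefficient 3; e24: (e24)^2 = -1, tr(M rho(e24)) = -8, coefficient 2; e34: (e34)^2 = -1, tr(M rho(e34)) = -4/3, coefficient 1/3. Every other blade of grade <= 2 projects to 0.
Answer: 3*e1 + 2*e24 + 1/3*e34


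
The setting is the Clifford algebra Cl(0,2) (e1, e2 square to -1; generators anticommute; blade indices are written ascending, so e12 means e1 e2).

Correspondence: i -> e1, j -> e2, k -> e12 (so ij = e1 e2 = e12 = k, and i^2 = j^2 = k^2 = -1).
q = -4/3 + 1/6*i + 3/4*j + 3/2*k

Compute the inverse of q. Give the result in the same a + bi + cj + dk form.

In blades: q = -4/3 + 1/6*e1 + 3/4*e2 + 3/2*e12.
With qbar = -4/3 - 1/6*e1 - 3/4*e2 - 3/2*e12 (scalar fixed, mapped units negated), q qbar = 665/144 (the sum of squared coefficients), so q^-1 = qbar / (665/144) = -192/665 - 24/665*e1 - 108/665*e2 - 216/665*e12; translating back:
Answer: -192/665 - 24/665*i - 108/665*j - 216/665*k


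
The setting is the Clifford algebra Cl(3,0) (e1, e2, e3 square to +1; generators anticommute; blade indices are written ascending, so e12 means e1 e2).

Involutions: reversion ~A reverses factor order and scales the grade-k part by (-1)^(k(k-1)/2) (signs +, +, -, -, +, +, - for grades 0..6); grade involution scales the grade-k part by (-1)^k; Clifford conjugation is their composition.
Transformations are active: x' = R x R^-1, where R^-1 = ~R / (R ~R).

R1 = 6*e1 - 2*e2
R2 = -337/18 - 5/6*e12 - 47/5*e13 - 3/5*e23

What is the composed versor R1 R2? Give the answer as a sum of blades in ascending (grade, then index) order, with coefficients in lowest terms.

Distribute over the terms of R1 (each basis-blade product reordered to ascending indices, repeated generators contracted through their squares):
(6*e1) R2 = -337/3*e1 - 5*e2 - 282/5*e3 - 18/5*e123
(-2*e2) R2 = -5/3*e1 + 337/9*e2 + 6/5*e3 - 94/5*e123
Summing the partial products and collecting blades:
Answer: -114*e1 + 292/9*e2 - 276/5*e3 - 112/5*e123


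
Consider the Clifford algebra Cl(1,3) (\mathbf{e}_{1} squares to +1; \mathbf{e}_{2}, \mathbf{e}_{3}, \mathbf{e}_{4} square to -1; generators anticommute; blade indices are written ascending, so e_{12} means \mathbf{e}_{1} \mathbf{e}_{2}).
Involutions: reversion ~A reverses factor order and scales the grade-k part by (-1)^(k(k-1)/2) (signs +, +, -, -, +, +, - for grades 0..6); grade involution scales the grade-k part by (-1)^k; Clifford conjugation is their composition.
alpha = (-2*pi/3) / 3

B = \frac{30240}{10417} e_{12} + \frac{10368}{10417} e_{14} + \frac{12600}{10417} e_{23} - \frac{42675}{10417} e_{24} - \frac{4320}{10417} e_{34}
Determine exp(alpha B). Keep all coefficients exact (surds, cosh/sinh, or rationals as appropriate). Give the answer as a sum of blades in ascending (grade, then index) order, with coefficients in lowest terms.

B^2 term by term: the squares give (\frac{30240}{10417})^2*(e_{12})^2 + (\frac{10368}{10417})^2*(e_{14})^2 + (\frac{12600}{10417})^2*(e_{23})^2 + (-\frac{42675}{10417})^2*(e_{24})^2 + (-\frac{4320}{10417})^2*(e_{34})^2 = \frac{914457600}{108513889}*(+1) + \frac{107495424}{108513889}*(+1) + \frac{158760000}{108513889}*(-1) + \frac{1821155625}{108513889}*(-1) + \frac{18662400}{108513889}*(-1) = -9 (each basis 2-blade squares to minus the product of its generators' squares); cross terms between blades sharing an index anticommute and cancel; the commuting (index-disjoint) pairs give grade-4 terms 2*c*c'*(blade product), which cancel blade by blade — e_{1234}: -\frac{261273600}{108513889} + \frac{261273600}{108513889} = 0 — confirming B is simple. So B^2 = -9.
B^2 = -9 — B^2 < 0, so the exponential closes trigonometrically: l = 3, alpha*l = - \frac{2 \pi}{3}, so exp(alpha B) = cos(- \frac{2 \pi}{3}) + (sin(- \frac{2 \pi}{3})/3)*B = - \frac{1}{2} + (- \frac{\sqrt{3}}{6})*B.
Answer: - \frac{1}{2} - \frac{5040 \sqrt{3}}{10417} e_{12} - \frac{1728 \sqrt{3}}{10417} e_{14} - \frac{2100 \sqrt{3}}{10417} e_{23} + \frac{14225 \sqrt{3}}{20834} e_{24} + \frac{720 \sqrt{3}}{10417} e_{34}


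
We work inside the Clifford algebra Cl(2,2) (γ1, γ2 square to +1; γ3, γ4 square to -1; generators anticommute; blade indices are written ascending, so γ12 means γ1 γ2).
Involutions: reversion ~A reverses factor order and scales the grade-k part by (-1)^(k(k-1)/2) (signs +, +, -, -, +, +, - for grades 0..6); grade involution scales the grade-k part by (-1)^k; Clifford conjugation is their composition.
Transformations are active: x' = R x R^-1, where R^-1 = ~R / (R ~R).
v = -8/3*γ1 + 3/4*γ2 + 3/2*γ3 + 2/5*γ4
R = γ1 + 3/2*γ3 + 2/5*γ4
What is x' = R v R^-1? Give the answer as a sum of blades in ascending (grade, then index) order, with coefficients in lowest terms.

~R = γ1 + 3/2*γ3 + 2/5*γ4, and R ~R = -141/100, so R^-1 = ~R / (-141/100).
R v = -1523/300 + 3/4*γ12 + 11/2*γ13 + 22/15*γ14 - 9/8*γ23 - 3/10*γ24
Answer: 4174/423*γ1 - 3/4*γ2 + 2623/282*γ3 + 5246/2115*γ4


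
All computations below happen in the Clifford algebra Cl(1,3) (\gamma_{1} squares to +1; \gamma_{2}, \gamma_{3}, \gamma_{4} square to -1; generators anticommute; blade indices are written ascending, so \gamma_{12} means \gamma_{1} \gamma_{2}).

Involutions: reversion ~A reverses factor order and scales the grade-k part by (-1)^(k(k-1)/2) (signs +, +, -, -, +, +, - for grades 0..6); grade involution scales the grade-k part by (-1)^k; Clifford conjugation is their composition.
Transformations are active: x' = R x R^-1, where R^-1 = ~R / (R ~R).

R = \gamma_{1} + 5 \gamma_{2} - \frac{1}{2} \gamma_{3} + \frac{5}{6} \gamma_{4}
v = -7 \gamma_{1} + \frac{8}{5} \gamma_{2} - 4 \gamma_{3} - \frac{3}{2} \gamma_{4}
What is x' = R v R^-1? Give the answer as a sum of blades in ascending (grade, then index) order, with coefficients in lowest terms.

~R = \gamma_{1} + 5 \gamma_{2} - \frac{1}{2} \gamma_{3} + \frac{5}{6} \gamma_{4}, and R ~R = -\frac{449}{18}, so R^-1 = ~R / (-\frac{449}{18}).
R v = -\frac{63}{4} + \frac{183}{5} \gamma_{12} - \frac{15}{2} \gamma_{13} + \frac{13}{3} \gamma_{14} - \frac{96}{5} \gamma_{23} - \frac{53}{6} \gamma_{24} + \frac{49}{12} \gamma_{34}
Answer: \frac{3710}{449} \gamma_{1} + \frac{10583}{2245} \gamma_{2} + \frac{3025}{898} \gamma_{3} + \frac{1146}{449} \gamma_{4}


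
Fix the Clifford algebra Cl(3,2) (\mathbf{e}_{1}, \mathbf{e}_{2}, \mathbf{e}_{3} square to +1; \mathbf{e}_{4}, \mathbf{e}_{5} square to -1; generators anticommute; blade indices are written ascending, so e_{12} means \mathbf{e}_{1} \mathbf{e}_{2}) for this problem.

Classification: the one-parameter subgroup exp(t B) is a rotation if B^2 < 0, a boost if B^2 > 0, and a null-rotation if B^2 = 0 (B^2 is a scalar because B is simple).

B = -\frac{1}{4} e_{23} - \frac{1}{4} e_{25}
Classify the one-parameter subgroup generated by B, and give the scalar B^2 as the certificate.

B^2 term by term: the squares give (-\frac{1}{4})^2*(e_{23})^2 + (-\frac{1}{4})^2*(e_{25})^2 = \frac{1}{16}*(-1) + \frac{1}{16}*(+1) = 0 (each basis 2-blade squares to minus the product of its generators' squares); cross terms between blades sharing an index anticommute and cancel. So B^2 = 0.
Answer: null-rotation, certificate B^2 = 0. The scalar 0 is the complete invariant here: its sign names the subgroup type.


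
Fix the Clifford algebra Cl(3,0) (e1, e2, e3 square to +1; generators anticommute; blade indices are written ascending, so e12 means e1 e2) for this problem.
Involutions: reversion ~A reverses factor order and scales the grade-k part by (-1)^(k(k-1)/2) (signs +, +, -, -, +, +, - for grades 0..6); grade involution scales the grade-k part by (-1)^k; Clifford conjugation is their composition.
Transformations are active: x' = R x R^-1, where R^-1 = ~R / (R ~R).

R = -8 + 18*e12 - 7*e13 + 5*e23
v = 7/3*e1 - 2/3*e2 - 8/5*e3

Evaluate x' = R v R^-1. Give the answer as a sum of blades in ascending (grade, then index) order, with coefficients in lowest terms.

~R = -8 - 18*e12 + 7*e13 - 5*e23, and R ~R = 462, so R^-1 = ~R / (462).
R v = -292/15*e1 - 134/3*e2 + 487/15*e3 - 109/5*e123
Answer: -7384/3465*e1 + 5381/3465*e2 - 4238/3465*e3


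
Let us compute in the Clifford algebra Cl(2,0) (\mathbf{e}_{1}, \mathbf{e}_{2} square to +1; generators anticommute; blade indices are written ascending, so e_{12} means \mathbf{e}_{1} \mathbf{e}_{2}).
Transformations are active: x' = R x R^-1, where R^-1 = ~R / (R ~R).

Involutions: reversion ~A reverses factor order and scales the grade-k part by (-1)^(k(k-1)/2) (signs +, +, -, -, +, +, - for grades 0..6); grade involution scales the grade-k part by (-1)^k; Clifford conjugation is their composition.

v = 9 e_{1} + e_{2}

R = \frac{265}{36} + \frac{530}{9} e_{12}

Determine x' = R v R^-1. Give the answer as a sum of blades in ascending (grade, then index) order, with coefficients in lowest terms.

~R = \frac{265}{36} - \frac{530}{9} e_{12}, and R ~R = \frac{4564625}{1296}, so R^-1 = ~R / (\frac{4564625}{1296}).
R v = \frac{4505}{36} e_{1} - \frac{18815}{36} e_{2}
Answer: -\frac{551}{65} e_{1} - \frac{207}{65} e_{2}


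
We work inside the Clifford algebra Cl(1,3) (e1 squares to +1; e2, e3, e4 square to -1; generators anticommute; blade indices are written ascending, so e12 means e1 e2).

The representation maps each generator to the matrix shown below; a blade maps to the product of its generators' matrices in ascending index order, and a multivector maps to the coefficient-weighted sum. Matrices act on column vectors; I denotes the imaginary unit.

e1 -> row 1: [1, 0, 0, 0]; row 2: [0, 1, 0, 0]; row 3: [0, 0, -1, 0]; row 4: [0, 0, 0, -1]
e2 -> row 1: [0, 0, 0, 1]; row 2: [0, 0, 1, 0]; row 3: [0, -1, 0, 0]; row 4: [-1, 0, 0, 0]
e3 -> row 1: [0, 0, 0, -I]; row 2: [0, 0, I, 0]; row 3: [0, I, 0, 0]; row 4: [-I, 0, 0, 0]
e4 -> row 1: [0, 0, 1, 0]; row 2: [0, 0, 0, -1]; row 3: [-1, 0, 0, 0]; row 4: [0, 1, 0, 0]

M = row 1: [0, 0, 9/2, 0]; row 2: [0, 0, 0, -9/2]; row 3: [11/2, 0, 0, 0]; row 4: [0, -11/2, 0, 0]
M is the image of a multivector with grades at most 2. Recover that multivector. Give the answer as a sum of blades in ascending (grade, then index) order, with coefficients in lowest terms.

Method: the blade images are trace-orthogonal — tr(rho(e_A) rho(e_B)^-1) = 4 if A = B and 0 otherwise — and rho(e_A)^-1 = (e_A)^2 * rho(e_A) with (e_A)^2 = +1 or -1, so the coefficient of e_A in the preimage is (e_A)^2 * tr(M rho(e_A))/4.
Nonzero projections over blades of grade <= 2: e4: (e4)^2 = -1, tr(M rho(e4)) = 2, coefficient -1/2; e14: (e14)^2 = +1, tr(M rho(e14)) = 20, coefficient 5. Every other blade of grade <= 2 projects to 0.
Answer: -1/2*e4 + 5*e14


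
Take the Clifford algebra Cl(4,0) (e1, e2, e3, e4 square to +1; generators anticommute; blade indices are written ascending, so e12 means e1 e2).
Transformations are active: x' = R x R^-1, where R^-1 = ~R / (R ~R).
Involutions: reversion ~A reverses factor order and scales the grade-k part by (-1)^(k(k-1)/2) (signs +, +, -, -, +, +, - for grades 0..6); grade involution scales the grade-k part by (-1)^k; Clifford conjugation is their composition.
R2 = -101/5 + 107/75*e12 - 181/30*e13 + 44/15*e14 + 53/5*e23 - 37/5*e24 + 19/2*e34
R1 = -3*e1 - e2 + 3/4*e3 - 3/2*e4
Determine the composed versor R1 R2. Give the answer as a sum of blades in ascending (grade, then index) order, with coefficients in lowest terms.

Distribute over the terms of R1 (each basis-blade product reordered to ascending indices, repeated generators contracted through their squares):
(-3*e1) R2 = 303/5*e1 - 107/25*e2 + 181/10*e3 - 44/5*e4 - 159/5*e123 + 111/5*e124 - 57/2*e134
(-e2) R2 = 107/75*e1 + 101/5*e2 - 53/5*e3 + 37/5*e4 - 181/30*e123 + 44/15*e124 - 19/2*e234
(3/4*e3) R2 = 181/40*e1 - 159/20*e2 - 303/20*e3 + 57/8*e4 + 107/100*e123 - 11/5*e134 + 111/20*e234
(-3/2*e4) R2 = 22/5*e1 - 111/10*e2 + 57/4*e3 + 303/10*e4 - 107/50*e124 + 181/20*e134 - 159/10*e234
Summing the partial products and collecting blades:
Answer: 42571/600*e1 - 313/100*e2 + 33/5*e3 + 1441/40*e4 - 11029/300*e123 + 3449/150*e124 - 433/20*e134 - 397/20*e234
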